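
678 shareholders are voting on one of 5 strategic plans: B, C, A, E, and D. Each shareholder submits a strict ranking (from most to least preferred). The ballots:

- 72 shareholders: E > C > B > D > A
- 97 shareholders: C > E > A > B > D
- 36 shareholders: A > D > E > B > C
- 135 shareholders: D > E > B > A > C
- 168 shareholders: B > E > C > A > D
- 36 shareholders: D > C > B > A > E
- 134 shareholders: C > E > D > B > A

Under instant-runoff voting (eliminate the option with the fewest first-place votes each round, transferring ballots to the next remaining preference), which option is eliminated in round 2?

Round 1: B 168, C 231, A 36, E 72, D 171. Eliminate A.
Round 2: B 168, C 231, E 72, D 207. Eliminate E.

E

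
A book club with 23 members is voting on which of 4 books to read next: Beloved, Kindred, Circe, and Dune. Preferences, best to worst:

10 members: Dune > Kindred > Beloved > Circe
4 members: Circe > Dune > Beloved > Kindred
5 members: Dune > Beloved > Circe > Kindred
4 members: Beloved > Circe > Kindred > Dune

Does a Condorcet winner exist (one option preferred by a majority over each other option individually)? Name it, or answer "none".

Dune

Dune vs Beloved: 19–4 for Dune.
Dune vs Kindred: 19–4 for Dune.
Dune vs Circe: 15–8 for Dune.
Dune beats every other option head-to-head.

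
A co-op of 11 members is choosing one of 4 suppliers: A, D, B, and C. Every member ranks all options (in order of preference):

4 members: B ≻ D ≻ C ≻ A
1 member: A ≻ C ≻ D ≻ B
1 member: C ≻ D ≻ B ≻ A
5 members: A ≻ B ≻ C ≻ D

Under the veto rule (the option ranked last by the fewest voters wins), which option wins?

C

Last-place votes: A 5, D 5, B 1, C 0.
C is ranked last by the fewest voters, so C wins.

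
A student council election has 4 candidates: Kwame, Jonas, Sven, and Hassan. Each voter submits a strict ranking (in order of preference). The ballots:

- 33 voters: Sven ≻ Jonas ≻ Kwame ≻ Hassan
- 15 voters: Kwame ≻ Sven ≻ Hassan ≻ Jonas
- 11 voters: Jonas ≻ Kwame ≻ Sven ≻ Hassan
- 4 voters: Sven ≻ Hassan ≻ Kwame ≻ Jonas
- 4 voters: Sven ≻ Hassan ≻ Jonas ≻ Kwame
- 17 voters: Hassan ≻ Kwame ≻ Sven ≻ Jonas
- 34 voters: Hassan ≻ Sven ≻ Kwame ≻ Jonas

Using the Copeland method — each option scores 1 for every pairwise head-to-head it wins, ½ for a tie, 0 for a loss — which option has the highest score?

Kwame: beats Jonas; ties Hassan; loses to Sven → score 1.5.
Jonas: loses to Kwame, Sven, and Hassan → score 0.
Sven: beats Kwame, Jonas, and Hassan → score 3.
Hassan: beats Jonas; ties Kwame; loses to Sven → score 1.5.
Sven has the best pairwise record.

Sven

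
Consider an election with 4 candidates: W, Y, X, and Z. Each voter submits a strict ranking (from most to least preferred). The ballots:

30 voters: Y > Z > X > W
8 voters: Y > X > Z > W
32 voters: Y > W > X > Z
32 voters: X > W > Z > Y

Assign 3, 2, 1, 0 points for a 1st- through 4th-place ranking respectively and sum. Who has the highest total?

W: 30·0 + 8·0 + 32·2 + 32·2 = 128
Y: 30·3 + 8·3 + 32·3 + 32·0 = 210
X: 30·1 + 8·2 + 32·1 + 32·3 = 174
Z: 30·2 + 8·1 + 32·0 + 32·1 = 100
Y has the highest Borda score (210).

Y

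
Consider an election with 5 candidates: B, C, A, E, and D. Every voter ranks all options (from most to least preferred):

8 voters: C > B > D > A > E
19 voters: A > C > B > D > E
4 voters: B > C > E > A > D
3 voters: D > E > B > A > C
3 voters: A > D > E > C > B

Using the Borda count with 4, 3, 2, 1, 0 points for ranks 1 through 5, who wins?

C

B: 8·3 + 19·2 + 4·4 + 3·2 + 3·0 = 84
C: 8·4 + 19·3 + 4·3 + 3·0 + 3·1 = 104
A: 8·1 + 19·4 + 4·1 + 3·1 + 3·4 = 103
E: 8·0 + 19·0 + 4·2 + 3·3 + 3·2 = 23
D: 8·2 + 19·1 + 4·0 + 3·4 + 3·3 = 56
C has the highest Borda score (104).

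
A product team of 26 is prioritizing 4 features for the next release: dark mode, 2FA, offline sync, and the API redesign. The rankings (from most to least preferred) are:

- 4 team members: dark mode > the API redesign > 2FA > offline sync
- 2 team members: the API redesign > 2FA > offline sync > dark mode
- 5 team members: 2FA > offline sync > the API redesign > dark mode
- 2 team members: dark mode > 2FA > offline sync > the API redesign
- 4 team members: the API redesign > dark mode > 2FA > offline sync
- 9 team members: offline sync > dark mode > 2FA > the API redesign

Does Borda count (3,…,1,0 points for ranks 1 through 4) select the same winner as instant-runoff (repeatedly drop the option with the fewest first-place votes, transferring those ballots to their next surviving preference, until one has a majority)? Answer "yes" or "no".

no

Borda — scores: dark mode 44, 2FA 40, offline sync 41, the API redesign 31. Winner: dark mode.
Instant-runoff — R1 dark mode 6, 2FA 5, offline sync 9, the API redesign 6 (2FA out); R2 dark mode 6, offline sync 14, the API redesign 6 (offline sync winner). Winner: offline sync.
The two methods disagree.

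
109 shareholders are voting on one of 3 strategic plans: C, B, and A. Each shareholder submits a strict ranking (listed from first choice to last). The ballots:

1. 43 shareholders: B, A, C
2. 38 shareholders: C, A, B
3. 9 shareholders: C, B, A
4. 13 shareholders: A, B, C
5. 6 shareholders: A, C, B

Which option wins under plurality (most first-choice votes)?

First-place votes: C 47, B 43, A 19.
C has the most first-place votes.

C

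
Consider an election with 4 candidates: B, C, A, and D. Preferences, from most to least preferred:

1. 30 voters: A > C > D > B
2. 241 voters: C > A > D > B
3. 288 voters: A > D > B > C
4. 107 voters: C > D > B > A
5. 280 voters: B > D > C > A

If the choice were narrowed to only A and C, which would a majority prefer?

C

Voters preferring A to C: 318; preferring C to A: 628.
C wins the head-to-head.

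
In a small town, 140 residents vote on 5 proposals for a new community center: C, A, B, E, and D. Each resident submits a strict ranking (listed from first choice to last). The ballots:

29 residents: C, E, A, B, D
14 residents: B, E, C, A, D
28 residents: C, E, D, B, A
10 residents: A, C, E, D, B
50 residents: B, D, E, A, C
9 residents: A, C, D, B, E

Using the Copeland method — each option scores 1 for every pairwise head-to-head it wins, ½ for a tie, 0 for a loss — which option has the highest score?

C: beats A, B, E, and D → score 4.
A: loses to C, B, E, and D → score 0.
B: beats A, E, and D; loses to C → score 3.
E: beats A and D; loses to C and B → score 2.
D: beats A; loses to C, B, and E → score 1.
C has the best pairwise record.

C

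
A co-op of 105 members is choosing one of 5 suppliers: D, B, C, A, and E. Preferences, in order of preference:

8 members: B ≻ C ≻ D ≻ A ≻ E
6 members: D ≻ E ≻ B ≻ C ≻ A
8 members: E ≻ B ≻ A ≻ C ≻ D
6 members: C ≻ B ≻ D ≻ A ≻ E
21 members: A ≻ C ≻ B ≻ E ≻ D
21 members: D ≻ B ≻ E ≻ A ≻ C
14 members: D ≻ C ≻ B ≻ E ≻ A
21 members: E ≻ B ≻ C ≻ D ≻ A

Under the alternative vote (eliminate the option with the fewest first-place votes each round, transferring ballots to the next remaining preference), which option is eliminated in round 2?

B

Round 1: D 41, B 8, C 6, A 21, E 29. Eliminate C.
Round 2: D 41, B 14, A 21, E 29. Eliminate B.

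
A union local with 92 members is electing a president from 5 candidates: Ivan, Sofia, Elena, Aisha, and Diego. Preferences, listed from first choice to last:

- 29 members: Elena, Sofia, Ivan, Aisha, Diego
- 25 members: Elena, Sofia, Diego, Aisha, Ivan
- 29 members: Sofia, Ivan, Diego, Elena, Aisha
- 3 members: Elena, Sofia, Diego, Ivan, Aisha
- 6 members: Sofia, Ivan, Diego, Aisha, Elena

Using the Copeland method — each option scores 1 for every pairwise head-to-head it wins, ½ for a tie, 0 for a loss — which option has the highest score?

Elena

Ivan: beats Aisha and Diego; loses to Sofia and Elena → score 2.
Sofia: beats Ivan, Aisha, and Diego; loses to Elena → score 3.
Elena: beats Ivan, Sofia, Aisha, and Diego → score 4.
Aisha: loses to Ivan, Sofia, Elena, and Diego → score 0.
Diego: beats Aisha; loses to Ivan, Sofia, and Elena → score 1.
Elena has the best pairwise record.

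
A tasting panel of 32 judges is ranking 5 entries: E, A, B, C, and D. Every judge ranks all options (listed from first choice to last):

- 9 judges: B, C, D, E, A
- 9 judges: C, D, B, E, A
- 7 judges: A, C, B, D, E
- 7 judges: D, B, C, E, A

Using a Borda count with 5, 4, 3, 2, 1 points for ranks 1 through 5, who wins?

E: 9·2 + 9·2 + 7·1 + 7·2 = 57
A: 9·1 + 9·1 + 7·5 + 7·1 = 60
B: 9·5 + 9·3 + 7·3 + 7·4 = 121
C: 9·4 + 9·5 + 7·4 + 7·3 = 130
D: 9·3 + 9·4 + 7·2 + 7·5 = 112
C has the highest Borda score (130).

C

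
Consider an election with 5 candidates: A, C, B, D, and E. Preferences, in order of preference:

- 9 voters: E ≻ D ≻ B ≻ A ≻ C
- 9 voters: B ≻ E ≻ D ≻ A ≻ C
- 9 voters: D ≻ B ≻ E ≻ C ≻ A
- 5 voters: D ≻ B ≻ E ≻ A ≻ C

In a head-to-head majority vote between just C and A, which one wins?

A

Voters preferring C to A: 9; preferring A to C: 23.
A wins the head-to-head.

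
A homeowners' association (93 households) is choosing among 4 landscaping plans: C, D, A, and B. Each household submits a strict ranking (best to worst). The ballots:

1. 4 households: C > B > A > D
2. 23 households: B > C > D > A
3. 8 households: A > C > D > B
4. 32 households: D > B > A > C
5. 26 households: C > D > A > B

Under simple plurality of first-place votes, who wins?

First-place votes: C 30, D 32, A 8, B 23.
D has the most first-place votes.

D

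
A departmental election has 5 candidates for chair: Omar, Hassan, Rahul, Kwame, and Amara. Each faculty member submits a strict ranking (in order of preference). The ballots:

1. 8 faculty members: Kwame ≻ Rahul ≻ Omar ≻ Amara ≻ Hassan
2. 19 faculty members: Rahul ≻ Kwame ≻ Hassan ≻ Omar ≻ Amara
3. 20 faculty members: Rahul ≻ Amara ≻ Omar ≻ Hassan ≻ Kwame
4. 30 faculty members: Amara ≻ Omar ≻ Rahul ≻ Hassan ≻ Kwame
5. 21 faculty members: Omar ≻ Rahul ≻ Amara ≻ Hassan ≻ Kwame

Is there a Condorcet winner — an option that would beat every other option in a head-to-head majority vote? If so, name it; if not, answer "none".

Checking pairwise contests:
Amara beats Omar 50–48.
Omar beats Hassan 79–19.
Omar beats Rahul 51–47.
Omar beats Kwame 71–27.
Rahul beats Amara 68–30.
Every option loses at least one head-to-head, so there is no Condorcet winner.

none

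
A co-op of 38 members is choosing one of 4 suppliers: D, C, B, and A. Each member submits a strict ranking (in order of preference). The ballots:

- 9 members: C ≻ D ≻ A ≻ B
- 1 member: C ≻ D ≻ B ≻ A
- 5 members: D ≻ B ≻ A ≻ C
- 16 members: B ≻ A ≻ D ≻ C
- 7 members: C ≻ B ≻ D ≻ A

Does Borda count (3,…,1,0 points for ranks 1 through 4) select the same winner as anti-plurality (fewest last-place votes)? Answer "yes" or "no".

Borda — scores: D 58, C 51, B 73, A 46. Winner: B.
Anti-plurality — last-place votes: D 0, C 21, B 9, A 8. Winner: D.
The two methods disagree.

no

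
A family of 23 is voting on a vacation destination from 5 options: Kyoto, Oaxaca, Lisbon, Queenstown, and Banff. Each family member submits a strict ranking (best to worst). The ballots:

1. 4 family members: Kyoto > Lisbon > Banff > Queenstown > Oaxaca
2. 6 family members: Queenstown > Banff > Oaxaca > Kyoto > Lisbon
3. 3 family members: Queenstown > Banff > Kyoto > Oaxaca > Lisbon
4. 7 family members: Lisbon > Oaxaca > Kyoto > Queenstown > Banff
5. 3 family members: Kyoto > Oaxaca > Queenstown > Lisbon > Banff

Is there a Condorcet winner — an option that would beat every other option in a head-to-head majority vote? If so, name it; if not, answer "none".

none

Checking pairwise contests:
Oaxaca beats Kyoto 13–10.
Queenstown beats Oaxaca 13–10.
Kyoto beats Lisbon 16–7.
Kyoto beats Queenstown 14–9.
Kyoto beats Banff 14–9.
Every option loses at least one head-to-head, so there is no Condorcet winner.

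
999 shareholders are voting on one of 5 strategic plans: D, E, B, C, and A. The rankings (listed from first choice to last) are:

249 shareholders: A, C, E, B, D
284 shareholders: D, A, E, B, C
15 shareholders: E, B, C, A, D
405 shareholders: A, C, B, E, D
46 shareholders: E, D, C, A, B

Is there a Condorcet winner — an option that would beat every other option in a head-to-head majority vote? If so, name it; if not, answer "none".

A vs D: 669–330 for A.
A vs E: 938–61 for A.
A vs B: 984–15 for A.
A vs C: 938–61 for A.
A beats every other option head-to-head.

A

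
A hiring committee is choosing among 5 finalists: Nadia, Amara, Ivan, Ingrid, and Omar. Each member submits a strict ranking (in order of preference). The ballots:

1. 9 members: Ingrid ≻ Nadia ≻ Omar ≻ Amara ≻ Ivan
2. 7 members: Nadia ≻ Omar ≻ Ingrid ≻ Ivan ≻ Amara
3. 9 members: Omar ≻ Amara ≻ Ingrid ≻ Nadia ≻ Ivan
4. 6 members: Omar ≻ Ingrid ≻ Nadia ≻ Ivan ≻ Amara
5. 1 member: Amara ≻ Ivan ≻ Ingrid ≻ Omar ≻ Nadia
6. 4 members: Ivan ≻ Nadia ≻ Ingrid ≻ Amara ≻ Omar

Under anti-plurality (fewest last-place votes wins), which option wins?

Ingrid

Last-place votes: Nadia 1, Amara 13, Ivan 18, Ingrid 0, Omar 4.
Ingrid is ranked last by the fewest voters, so Ingrid wins.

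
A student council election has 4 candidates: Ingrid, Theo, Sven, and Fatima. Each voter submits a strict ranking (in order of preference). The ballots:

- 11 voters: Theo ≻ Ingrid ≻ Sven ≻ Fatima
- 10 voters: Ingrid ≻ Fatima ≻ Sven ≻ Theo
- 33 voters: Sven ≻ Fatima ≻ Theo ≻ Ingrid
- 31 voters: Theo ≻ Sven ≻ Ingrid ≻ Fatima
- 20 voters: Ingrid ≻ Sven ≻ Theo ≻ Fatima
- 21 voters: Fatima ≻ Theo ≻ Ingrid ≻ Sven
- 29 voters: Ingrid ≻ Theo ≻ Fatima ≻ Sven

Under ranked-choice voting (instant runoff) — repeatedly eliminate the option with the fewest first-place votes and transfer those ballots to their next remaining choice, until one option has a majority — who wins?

Theo

Round 1: Ingrid 59, Theo 42, Sven 33, Fatima 21. Eliminate Fatima.
Round 2: Ingrid 59, Theo 63, Sven 33. Eliminate Sven.
Round 3: Ingrid 59, Theo 96. Theo has a majority.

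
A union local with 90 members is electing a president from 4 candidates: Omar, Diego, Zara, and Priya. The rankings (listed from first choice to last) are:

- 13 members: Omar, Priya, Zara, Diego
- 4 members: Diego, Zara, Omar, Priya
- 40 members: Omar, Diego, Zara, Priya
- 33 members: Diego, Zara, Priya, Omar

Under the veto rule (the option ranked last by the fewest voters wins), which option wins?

Last-place votes: Omar 33, Diego 13, Zara 0, Priya 44.
Zara is ranked last by the fewest voters, so Zara wins.

Zara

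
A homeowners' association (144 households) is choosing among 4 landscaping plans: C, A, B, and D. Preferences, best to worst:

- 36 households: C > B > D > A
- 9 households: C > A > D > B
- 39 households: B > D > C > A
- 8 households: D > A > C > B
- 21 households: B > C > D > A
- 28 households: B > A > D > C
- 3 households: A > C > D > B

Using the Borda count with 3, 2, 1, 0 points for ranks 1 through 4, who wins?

C: 36·3 + 9·3 + 39·1 + 8·1 + 21·2 + 28·0 + 3·2 = 230
A: 36·0 + 9·2 + 39·0 + 8·2 + 21·0 + 28·2 + 3·3 = 99
B: 36·2 + 9·0 + 39·3 + 8·0 + 21·3 + 28·3 + 3·0 = 336
D: 36·1 + 9·1 + 39·2 + 8·3 + 21·1 + 28·1 + 3·1 = 199
B has the highest Borda score (336).

B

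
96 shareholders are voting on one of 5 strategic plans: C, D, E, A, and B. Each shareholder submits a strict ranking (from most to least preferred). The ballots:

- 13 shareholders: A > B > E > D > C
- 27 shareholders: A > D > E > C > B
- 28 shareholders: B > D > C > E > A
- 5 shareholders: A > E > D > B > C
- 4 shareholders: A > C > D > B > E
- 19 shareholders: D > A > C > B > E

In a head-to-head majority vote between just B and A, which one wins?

Voters preferring B to A: 28; preferring A to B: 68.
A wins the head-to-head.

A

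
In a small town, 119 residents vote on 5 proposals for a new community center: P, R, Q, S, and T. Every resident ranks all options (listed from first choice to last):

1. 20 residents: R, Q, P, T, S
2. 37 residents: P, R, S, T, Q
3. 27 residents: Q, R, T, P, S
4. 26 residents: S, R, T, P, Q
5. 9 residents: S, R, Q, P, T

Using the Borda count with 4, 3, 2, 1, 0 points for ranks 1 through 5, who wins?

R

P: 20·2 + 37·4 + 27·1 + 26·1 + 9·1 = 250
R: 20·4 + 37·3 + 27·3 + 26·3 + 9·3 = 377
Q: 20·3 + 37·0 + 27·4 + 26·0 + 9·2 = 186
S: 20·0 + 37·2 + 27·0 + 26·4 + 9·4 = 214
T: 20·1 + 37·1 + 27·2 + 26·2 + 9·0 = 163
R has the highest Borda score (377).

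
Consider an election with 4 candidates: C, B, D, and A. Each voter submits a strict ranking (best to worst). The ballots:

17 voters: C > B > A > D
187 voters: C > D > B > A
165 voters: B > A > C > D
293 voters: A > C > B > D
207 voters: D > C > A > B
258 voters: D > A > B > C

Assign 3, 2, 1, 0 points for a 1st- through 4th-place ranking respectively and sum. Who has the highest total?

C: 17·3 + 187·3 + 165·1 + 293·2 + 207·2 + 258·0 = 1777
B: 17·2 + 187·1 + 165·3 + 293·1 + 207·0 + 258·1 = 1267
D: 17·0 + 187·2 + 165·0 + 293·0 + 207·3 + 258·3 = 1769
A: 17·1 + 187·0 + 165·2 + 293·3 + 207·1 + 258·2 = 1949
A has the highest Borda score (1949).

A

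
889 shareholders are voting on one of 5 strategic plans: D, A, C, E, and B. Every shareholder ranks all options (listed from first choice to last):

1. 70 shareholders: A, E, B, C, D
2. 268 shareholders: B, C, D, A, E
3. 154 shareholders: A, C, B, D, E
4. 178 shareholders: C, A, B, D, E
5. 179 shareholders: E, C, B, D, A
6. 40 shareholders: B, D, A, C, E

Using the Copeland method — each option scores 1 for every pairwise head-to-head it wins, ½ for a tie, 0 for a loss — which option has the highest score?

C

D: beats A and E; loses to C and B → score 2.
A: beats E; loses to D, C, and B → score 1.
C: beats D, A, E, and B → score 4.
E: loses to D, A, C, and B → score 0.
B: beats D, A, and E; loses to C → score 3.
C has the best pairwise record.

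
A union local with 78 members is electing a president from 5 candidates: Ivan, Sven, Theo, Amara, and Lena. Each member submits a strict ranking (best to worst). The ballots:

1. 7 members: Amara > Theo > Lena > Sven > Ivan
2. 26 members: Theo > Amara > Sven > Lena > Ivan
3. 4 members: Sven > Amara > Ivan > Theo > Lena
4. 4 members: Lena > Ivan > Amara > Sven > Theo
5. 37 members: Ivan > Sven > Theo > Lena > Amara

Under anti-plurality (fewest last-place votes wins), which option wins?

Last-place votes: Ivan 33, Sven 0, Theo 4, Amara 37, Lena 4.
Sven is ranked last by the fewest voters, so Sven wins.

Sven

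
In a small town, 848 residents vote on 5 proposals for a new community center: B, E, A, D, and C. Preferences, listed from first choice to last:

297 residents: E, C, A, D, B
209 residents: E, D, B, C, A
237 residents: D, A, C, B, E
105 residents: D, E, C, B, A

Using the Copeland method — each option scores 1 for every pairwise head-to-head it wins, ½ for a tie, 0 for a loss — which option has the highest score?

E

B: loses to E, A, D, and C → score 0.
E: beats B, A, D, and C → score 4.
A: beats B; loses to E, D, and C → score 1.
D: beats B, A, and C; loses to E → score 3.
C: beats B and A; loses to E and D → score 2.
E has the best pairwise record.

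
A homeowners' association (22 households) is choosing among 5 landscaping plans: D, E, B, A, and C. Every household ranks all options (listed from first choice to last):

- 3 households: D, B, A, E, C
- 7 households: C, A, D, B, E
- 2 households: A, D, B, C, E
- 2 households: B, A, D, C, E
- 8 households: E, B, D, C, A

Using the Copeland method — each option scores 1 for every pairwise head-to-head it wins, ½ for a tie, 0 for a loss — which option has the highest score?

D: beats E, B, and C; ties A → score 3.5.
E: ties C; loses to D, B, and A → score 0.5.
B: beats E, A, and C; loses to D → score 3.
A: beats E; ties D; loses to B and C → score 1.5.
C: beats A; ties E; loses to D and B → score 1.5.
D has the best pairwise record.

D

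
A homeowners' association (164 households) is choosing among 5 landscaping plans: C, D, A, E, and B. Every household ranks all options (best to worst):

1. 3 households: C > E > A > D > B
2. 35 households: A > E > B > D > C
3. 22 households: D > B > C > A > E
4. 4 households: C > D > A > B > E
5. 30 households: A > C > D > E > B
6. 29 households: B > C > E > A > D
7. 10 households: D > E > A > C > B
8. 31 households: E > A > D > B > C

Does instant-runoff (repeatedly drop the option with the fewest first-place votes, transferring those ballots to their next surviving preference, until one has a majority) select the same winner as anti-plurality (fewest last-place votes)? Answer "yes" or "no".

Instant-runoff — R1 C 7, D 32, A 65, E 31, B 29 (C out); R2 D 36, A 65, E 34, B 29 (B out); R3 D 36, A 65, E 63 (D out); R4 A 91, E 73 (A winner). Winner: A.
Anti-plurality — last-place votes: C 66, D 29, A 0, E 26, B 43. Winner: A.
The two methods agree.

yes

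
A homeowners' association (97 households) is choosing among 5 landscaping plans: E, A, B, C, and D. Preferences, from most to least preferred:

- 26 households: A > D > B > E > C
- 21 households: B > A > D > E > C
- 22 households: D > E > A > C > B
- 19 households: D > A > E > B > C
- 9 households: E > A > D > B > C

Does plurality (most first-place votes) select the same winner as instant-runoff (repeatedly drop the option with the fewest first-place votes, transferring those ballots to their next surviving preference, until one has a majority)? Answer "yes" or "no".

no

Plurality — first-place votes: E 9, A 26, B 21, C 0, D 41. Winner: D.
Instant-runoff — R1 E 9, A 26, B 21, C 0, D 41 (C out); R2 E 9, A 26, B 21, D 41 (E out); R3 A 35, B 21, D 41 (B out); R4 A 56, D 41 (A winner). Winner: A.
The two methods disagree.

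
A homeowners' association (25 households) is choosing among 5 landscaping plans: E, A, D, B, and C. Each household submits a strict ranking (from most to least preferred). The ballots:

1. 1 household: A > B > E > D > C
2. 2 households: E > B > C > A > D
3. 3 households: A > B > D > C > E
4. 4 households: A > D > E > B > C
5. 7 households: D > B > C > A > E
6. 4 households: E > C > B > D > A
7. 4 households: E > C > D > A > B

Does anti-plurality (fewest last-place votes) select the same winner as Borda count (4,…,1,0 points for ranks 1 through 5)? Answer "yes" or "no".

yes

Anti-plurality — last-place votes: E 10, A 4, D 2, B 4, C 5. Winner: D.
Borda — scores: E 50, A 45, D 59, B 51, C 45. Winner: D.
The two methods agree.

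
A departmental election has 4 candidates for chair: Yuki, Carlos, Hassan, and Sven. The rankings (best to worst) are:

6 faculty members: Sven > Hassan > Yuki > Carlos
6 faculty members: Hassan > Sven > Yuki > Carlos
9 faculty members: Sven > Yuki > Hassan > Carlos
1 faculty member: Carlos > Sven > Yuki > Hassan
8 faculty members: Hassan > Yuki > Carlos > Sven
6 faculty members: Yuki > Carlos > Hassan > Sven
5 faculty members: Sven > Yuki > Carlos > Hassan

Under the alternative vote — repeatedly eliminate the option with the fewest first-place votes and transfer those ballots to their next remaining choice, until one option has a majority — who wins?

Round 1: Yuki 6, Carlos 1, Hassan 14, Sven 20. Eliminate Carlos.
Round 2: Yuki 6, Hassan 14, Sven 21. Sven has a majority.

Sven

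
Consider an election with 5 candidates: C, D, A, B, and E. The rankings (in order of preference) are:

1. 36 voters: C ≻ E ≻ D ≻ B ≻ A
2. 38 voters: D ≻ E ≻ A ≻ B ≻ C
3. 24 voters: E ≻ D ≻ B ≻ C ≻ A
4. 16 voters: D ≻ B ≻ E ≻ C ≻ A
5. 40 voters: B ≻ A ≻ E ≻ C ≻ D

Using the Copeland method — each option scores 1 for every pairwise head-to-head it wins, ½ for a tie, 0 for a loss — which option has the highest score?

E

C: loses to D, A, B, and E → score 0.
D: beats C, A, and B; loses to E → score 3.
A: beats C; loses to D, B, and E → score 1.
B: beats C and A; loses to D and E → score 2.
E: beats C, D, A, and B → score 4.
E has the best pairwise record.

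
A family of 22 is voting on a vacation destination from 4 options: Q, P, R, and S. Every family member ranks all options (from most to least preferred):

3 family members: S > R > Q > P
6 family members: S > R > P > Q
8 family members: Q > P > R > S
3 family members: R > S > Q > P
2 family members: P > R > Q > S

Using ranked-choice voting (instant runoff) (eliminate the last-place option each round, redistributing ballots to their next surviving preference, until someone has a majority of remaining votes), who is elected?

Round 1: Q 8, P 2, R 3, S 9. Eliminate P.
Round 2: Q 8, R 5, S 9. Eliminate R.
Round 3: Q 10, S 12. S has a majority.

S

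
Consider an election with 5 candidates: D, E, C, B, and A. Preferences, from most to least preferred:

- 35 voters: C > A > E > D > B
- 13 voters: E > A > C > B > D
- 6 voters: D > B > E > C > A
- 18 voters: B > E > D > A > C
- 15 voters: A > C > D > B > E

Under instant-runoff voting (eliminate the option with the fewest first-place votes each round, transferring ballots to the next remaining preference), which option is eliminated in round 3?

B

Round 1: D 6, E 13, C 35, B 18, A 15. Eliminate D.
Round 2: E 13, C 35, B 24, A 15. Eliminate E.
Round 3: C 35, B 24, A 28. Eliminate B.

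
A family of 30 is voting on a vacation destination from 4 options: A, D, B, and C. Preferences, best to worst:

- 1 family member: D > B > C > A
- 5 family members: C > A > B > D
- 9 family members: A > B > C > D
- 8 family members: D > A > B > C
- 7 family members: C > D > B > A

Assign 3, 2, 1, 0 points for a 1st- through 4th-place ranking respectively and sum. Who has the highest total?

A

A: 1·0 + 5·2 + 9·3 + 8·2 + 7·0 = 53
D: 1·3 + 5·0 + 9·0 + 8·3 + 7·2 = 41
B: 1·2 + 5·1 + 9·2 + 8·1 + 7·1 = 40
C: 1·1 + 5·3 + 9·1 + 8·0 + 7·3 = 46
A has the highest Borda score (53).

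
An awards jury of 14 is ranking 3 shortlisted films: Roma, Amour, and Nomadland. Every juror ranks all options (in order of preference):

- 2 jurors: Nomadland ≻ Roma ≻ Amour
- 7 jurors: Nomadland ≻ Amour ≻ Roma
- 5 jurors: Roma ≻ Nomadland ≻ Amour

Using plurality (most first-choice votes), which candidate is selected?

Nomadland

First-place votes: Roma 5, Amour 0, Nomadland 9.
Nomadland has the most first-place votes.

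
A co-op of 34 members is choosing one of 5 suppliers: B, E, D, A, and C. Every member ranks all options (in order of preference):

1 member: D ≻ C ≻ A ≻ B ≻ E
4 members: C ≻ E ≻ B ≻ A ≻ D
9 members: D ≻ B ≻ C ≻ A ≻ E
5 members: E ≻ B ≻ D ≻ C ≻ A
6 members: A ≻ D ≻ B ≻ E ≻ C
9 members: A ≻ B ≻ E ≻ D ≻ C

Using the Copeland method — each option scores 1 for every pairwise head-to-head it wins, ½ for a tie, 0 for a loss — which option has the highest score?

B

B: beats E, D, A, and C → score 4.
E: beats D and C; loses to B and A → score 2.
D: beats C; loses to B, E, and A → score 1.
A: beats E and D; loses to B and C → score 2.
C: beats A; loses to B, E, and D → score 1.
B has the best pairwise record.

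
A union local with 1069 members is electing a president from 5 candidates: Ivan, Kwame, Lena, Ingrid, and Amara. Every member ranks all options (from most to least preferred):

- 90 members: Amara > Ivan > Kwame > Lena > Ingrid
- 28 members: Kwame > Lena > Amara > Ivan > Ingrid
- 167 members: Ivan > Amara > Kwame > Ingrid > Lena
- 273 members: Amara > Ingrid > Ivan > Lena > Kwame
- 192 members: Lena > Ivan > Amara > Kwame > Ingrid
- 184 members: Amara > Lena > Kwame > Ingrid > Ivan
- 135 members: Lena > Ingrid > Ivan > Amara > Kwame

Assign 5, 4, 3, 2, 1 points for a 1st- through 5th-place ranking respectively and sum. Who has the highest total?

Ivan: 90·4 + 28·2 + 167·5 + 273·3 + 192·4 + 184·1 + 135·3 = 3427
Kwame: 90·3 + 28·5 + 167·3 + 273·1 + 192·2 + 184·3 + 135·1 = 2255
Lena: 90·2 + 28·4 + 167·1 + 273·2 + 192·5 + 184·4 + 135·5 = 3376
Ingrid: 90·1 + 28·1 + 167·2 + 273·4 + 192·1 + 184·2 + 135·4 = 2644
Amara: 90·5 + 28·3 + 167·4 + 273·5 + 192·3 + 184·5 + 135·2 = 4333
Amara has the highest Borda score (4333).

Amara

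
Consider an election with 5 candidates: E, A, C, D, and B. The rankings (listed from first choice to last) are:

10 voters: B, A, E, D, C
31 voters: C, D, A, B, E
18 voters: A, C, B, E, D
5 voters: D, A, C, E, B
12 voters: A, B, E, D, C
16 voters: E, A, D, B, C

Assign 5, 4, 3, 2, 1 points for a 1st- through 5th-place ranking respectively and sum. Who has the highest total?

A

E: 10·3 + 31·1 + 18·2 + 5·2 + 12·3 + 16·5 = 223
A: 10·4 + 31·3 + 18·5 + 5·4 + 12·5 + 16·4 = 367
C: 10·1 + 31·5 + 18·4 + 5·3 + 12·1 + 16·1 = 280
D: 10·2 + 31·4 + 18·1 + 5·5 + 12·2 + 16·3 = 259
B: 10·5 + 31·2 + 18·3 + 5·1 + 12·4 + 16·2 = 251
A has the highest Borda score (367).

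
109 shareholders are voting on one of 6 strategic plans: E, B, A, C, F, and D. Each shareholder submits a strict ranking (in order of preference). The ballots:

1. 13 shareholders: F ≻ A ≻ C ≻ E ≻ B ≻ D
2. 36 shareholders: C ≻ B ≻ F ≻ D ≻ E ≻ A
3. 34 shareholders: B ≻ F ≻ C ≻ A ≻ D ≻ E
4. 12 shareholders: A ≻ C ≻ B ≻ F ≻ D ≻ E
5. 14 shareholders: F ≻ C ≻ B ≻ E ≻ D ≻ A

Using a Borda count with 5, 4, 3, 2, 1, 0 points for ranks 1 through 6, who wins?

E: 13·2 + 36·1 + 34·0 + 12·0 + 14·2 = 90
B: 13·1 + 36·4 + 34·5 + 12·3 + 14·3 = 405
A: 13·4 + 36·0 + 34·2 + 12·5 + 14·0 = 180
C: 13·3 + 36·5 + 34·3 + 12·4 + 14·4 = 425
F: 13·5 + 36·3 + 34·4 + 12·2 + 14·5 = 403
D: 13·0 + 36·2 + 34·1 + 12·1 + 14·1 = 132
C has the highest Borda score (425).

C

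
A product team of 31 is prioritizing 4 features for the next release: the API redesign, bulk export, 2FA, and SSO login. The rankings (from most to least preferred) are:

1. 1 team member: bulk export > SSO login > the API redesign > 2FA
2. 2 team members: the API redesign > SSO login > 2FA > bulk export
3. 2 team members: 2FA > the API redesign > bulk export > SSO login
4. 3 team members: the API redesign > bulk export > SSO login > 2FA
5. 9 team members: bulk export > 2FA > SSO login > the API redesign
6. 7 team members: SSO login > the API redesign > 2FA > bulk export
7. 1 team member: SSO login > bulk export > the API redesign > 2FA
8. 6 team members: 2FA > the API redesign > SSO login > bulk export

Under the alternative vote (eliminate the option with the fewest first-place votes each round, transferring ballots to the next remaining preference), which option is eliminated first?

Round 1: the API redesign 5, bulk export 10, 2FA 8, SSO login 8. Eliminate the API redesign.

the API redesign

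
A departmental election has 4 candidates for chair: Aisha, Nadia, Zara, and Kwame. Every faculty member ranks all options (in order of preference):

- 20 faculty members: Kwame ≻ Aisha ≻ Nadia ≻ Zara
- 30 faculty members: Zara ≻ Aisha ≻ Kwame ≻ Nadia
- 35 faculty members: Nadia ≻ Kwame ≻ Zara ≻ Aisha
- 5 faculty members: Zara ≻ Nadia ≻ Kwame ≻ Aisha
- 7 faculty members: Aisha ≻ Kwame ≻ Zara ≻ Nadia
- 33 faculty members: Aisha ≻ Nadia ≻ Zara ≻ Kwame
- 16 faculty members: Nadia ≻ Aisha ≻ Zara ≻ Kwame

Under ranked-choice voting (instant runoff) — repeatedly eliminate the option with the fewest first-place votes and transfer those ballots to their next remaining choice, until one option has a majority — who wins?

Round 1: Aisha 40, Nadia 51, Zara 35, Kwame 20. Eliminate Kwame.
Round 2: Aisha 60, Nadia 51, Zara 35. Eliminate Zara.
Round 3: Aisha 90, Nadia 56. Aisha has a majority.

Aisha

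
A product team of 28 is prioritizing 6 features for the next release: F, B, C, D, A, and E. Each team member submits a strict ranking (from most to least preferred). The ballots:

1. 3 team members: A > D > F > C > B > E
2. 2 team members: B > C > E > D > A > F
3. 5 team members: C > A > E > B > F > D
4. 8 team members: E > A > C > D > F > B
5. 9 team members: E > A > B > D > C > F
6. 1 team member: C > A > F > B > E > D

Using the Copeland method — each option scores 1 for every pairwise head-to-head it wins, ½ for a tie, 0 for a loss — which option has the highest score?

E

F: loses to B, C, D, A, and E → score 0.
B: beats F and D; loses to C, A, and E → score 2.
C: beats F, B, and D; loses to A and E → score 3.
D: beats F; loses to B, C, A, and E → score 1.
A: beats F, B, C, and D; loses to E → score 4.
E: beats F, B, C, D, and A → score 5.
E has the best pairwise record.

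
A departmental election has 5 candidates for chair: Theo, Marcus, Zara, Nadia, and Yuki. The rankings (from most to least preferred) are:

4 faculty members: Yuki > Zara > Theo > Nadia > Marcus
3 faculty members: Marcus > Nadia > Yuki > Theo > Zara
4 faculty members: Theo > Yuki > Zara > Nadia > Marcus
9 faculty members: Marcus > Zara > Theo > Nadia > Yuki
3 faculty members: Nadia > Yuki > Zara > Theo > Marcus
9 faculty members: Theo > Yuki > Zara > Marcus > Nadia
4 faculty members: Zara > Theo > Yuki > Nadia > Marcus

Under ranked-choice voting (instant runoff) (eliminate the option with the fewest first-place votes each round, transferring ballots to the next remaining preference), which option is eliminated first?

Round 1: Theo 13, Marcus 12, Zara 4, Nadia 3, Yuki 4. Eliminate Nadia.

Nadia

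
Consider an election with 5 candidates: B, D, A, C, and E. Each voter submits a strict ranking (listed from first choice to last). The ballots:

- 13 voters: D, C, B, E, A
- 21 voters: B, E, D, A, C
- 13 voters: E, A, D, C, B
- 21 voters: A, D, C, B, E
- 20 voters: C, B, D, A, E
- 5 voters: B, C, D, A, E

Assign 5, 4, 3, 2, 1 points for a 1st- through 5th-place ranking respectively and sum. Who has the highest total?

B: 13·3 + 21·5 + 13·1 + 21·2 + 20·4 + 5·5 = 304
D: 13·5 + 21·3 + 13·3 + 21·4 + 20·3 + 5·3 = 326
A: 13·1 + 21·2 + 13·4 + 21·5 + 20·2 + 5·2 = 262
C: 13·4 + 21·1 + 13·2 + 21·3 + 20·5 + 5·4 = 282
E: 13·2 + 21·4 + 13·5 + 21·1 + 20·1 + 5·1 = 221
D has the highest Borda score (326).

D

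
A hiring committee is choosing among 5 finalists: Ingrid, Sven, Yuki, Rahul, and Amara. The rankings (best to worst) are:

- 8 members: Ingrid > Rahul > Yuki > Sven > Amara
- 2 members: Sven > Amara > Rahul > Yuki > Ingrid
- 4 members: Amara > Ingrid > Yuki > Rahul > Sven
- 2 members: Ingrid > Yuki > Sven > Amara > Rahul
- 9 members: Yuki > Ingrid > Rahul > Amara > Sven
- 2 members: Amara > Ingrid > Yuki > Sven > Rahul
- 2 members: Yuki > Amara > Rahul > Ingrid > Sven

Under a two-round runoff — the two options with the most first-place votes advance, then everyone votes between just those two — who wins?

Ingrid

Round 1 first-place votes: Ingrid 10, Sven 2, Yuki 11, Rahul 0, Amara 6.
Yuki and Ingrid advance.
Runoff: Yuki is preferred to Ingrid by 13 voters; Ingrid by 16.
Ingrid wins the runoff.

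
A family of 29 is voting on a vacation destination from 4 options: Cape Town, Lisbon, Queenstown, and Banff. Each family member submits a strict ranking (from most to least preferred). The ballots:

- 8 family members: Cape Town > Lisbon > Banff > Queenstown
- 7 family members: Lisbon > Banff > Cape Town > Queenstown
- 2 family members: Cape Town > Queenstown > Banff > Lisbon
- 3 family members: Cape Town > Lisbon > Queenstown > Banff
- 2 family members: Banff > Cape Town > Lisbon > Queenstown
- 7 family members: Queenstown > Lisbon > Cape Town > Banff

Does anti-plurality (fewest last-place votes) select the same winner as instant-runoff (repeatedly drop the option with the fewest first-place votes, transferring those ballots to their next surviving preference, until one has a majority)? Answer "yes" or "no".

yes

Anti-plurality — last-place votes: Cape Town 0, Lisbon 2, Queenstown 17, Banff 10. Winner: Cape Town.
Instant-runoff — R1 Cape Town 13, Lisbon 7, Queenstown 7, Banff 2 (Banff out); R2 Cape Town 15, Lisbon 7, Queenstown 7 (Cape Town winner). Winner: Cape Town.
The two methods agree.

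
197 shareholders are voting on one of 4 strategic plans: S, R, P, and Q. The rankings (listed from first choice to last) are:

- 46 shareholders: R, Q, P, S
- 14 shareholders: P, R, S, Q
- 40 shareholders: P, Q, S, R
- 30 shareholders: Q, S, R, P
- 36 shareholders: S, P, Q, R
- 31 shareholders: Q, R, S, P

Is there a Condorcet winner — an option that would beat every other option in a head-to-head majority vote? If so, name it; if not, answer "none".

Q

Q vs S: 147–50 for Q.
Q vs R: 137–60 for Q.
Q vs P: 107–90 for Q.
Q beats every other option head-to-head.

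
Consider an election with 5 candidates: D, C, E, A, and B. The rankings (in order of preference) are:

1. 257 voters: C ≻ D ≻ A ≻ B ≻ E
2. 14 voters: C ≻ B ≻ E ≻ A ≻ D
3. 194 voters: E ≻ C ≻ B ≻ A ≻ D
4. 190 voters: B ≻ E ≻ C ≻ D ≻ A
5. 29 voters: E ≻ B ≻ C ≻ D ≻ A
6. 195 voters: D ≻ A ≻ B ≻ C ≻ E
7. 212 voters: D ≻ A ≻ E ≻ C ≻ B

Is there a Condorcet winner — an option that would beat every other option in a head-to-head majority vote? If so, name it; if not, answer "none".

Checking pairwise contests:
C beats D 684–407.
E beats C 625–466.
D beats E 664–427.
D beats A 883–208.
D beats B 664–427.
Every option loses at least one head-to-head, so there is no Condorcet winner.

none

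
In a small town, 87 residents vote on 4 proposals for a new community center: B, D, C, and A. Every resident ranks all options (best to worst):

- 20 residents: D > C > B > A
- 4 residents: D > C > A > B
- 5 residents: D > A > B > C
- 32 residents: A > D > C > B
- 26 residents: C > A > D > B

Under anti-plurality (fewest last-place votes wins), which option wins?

D

Last-place votes: B 62, D 0, C 5, A 20.
D is ranked last by the fewest voters, so D wins.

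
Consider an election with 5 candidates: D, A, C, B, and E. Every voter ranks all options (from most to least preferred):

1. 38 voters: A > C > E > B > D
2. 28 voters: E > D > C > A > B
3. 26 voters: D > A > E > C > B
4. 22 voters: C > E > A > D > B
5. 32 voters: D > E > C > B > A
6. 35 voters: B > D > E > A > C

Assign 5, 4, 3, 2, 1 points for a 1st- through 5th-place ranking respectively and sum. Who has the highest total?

E

D: 38·1 + 28·4 + 26·5 + 22·2 + 32·5 + 35·4 = 624
A: 38·5 + 28·2 + 26·4 + 22·3 + 32·1 + 35·2 = 518
C: 38·4 + 28·3 + 26·2 + 22·5 + 32·3 + 35·1 = 529
B: 38·2 + 28·1 + 26·1 + 22·1 + 32·2 + 35·5 = 391
E: 38·3 + 28·5 + 26·3 + 22·4 + 32·4 + 35·3 = 653
E has the highest Borda score (653).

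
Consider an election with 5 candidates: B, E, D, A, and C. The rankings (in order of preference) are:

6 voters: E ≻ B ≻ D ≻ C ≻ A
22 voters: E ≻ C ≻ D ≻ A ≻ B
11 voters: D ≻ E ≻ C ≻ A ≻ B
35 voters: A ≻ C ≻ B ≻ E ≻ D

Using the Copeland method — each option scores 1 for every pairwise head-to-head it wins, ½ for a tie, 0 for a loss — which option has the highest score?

E

B: beats D; loses to E, A, and C → score 1.
E: beats B, D, A, and C → score 4.
D: beats A; loses to B, E, and C → score 1.
A: beats B; loses to E, D, and C → score 1.
C: beats B, D, and A; loses to E → score 3.
E has the best pairwise record.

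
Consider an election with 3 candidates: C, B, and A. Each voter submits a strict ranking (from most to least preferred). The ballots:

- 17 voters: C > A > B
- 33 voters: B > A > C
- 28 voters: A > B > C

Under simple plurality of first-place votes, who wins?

First-place votes: C 17, B 33, A 28.
B has the most first-place votes.

B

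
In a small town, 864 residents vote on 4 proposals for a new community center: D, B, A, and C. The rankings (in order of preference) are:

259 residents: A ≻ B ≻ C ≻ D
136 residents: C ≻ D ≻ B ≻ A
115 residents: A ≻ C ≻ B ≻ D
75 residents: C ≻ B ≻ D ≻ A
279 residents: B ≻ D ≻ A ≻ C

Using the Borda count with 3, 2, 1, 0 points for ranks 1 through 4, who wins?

B

D: 259·0 + 136·2 + 115·0 + 75·1 + 279·2 = 905
B: 259·2 + 136·1 + 115·1 + 75·2 + 279·3 = 1756
A: 259·3 + 136·0 + 115·3 + 75·0 + 279·1 = 1401
C: 259·1 + 136·3 + 115·2 + 75·3 + 279·0 = 1122
B has the highest Borda score (1756).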